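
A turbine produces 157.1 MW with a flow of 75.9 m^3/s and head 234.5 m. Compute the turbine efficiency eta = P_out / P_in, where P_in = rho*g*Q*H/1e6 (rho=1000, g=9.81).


P_in = 1000 * 9.81 * 75.9 * 234.5 / 1e6 = 174.6038 MW
eta = 157.1 / 174.6038 = 0.8998


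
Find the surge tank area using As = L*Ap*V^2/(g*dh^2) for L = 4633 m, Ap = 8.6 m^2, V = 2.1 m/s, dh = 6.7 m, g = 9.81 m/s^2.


As = 4633 * 8.6 * 2.1^2 / (9.81 * 6.7^2) = 399.0072 m^2


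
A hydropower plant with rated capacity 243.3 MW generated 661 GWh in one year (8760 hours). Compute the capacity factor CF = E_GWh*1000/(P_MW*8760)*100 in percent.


CF = 661 * 1000 / (243.3 * 8760) * 100 = 31.0138 %


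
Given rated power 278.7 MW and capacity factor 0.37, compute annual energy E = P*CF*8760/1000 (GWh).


E = 278.7 * 0.37 * 8760 / 1000 = 903.3224 GWh


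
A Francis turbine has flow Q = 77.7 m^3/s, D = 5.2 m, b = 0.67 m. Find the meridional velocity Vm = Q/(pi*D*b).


Vm = 77.7 / (pi * 5.2 * 0.67) = 7.0989 m/s


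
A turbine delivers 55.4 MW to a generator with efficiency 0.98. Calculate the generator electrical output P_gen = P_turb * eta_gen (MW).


P_gen = 55.4 * 0.98 = 54.2920 MW


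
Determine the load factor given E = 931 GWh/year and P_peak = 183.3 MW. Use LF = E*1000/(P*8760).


LF = 931 * 1000 / (183.3 * 8760) = 0.5798


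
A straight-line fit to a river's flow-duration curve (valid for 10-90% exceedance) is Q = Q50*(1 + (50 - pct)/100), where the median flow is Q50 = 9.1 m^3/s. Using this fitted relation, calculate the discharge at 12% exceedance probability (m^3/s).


Q = 9.1 * (1 + (50 - 12)/100) = 12.5580 m^3/s


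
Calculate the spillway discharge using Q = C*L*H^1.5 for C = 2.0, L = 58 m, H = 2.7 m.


Q = 2.0 * 58 * 2.7^1.5 = 514.6401 m^3/s


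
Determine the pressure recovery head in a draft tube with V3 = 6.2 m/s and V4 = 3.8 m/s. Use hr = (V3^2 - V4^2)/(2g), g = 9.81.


hr = (6.2^2 - 3.8^2) / (2*9.81) = 1.2232 m


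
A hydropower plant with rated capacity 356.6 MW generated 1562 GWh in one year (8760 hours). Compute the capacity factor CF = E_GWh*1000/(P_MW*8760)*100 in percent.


CF = 1562 * 1000 / (356.6 * 8760) * 100 = 50.0029 %


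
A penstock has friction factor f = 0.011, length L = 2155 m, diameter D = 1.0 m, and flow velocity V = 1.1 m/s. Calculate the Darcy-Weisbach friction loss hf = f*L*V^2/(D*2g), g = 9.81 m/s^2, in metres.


hf = 0.011 * 2155 * 1.1^2 / (1.0 * 2 * 9.81) = 1.4619 m


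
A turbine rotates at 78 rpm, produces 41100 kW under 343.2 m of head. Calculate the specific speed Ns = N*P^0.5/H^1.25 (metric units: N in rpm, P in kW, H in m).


Ns = 78 * 41100^0.5 / 343.2^1.25 = 10.7049


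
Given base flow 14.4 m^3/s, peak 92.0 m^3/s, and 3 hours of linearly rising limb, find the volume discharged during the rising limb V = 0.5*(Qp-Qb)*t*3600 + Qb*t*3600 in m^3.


V = 0.5*(92.0 - 14.4)*3*3600 + 14.4*3*3600 = 574560.0000 m^3


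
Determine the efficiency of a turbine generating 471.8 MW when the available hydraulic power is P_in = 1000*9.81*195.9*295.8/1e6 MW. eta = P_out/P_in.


P_in = 1000 * 9.81 * 195.9 * 295.8 / 1e6 = 568.4622 MW
eta = 471.8 / 568.4622 = 0.8300


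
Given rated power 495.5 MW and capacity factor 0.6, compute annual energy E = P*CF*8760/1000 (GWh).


E = 495.5 * 0.6 * 8760 / 1000 = 2604.3480 GWh


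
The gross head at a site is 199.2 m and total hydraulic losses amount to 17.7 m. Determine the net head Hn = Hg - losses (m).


Hn = 199.2 - 17.7 = 181.5000 m


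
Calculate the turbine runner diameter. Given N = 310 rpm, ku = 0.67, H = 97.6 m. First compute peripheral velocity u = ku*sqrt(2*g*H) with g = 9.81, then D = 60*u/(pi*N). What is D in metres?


u = 0.67 * sqrt(2*9.81*97.6) = 29.3190 m/s
D = 60 * 29.3190 / (pi * 310) = 1.8063 m


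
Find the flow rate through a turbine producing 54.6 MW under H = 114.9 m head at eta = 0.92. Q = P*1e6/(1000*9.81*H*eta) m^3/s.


Q = 54.6 * 1e6 / (1000 * 9.81 * 114.9 * 0.92) = 52.6521 m^3/s


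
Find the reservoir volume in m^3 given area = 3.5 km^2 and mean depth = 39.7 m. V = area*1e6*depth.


V = 3.5 * 1e6 * 39.7 = 1.3895e+08 m^3


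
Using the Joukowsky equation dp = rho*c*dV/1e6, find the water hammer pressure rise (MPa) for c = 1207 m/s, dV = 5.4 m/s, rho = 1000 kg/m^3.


dp = 1000 * 1207 * 5.4 / 1e6 = 6.5178 MPa


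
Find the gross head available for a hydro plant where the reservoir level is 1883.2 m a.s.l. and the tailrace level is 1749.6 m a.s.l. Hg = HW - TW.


Hg = 1883.2 - 1749.6 = 133.6000 m


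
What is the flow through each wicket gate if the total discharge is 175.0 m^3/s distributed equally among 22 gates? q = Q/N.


q = 175.0 / 22 = 7.9545 m^3/s


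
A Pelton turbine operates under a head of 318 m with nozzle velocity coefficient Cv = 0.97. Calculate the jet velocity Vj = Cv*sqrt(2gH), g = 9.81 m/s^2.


Vj = 0.97 * sqrt(2*9.81*318) = 76.6187 m/s


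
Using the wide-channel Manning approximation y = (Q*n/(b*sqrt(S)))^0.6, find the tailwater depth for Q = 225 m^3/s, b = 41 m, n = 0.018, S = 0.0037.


y = (225 * 0.018 / (41 * 0.0037^0.5))^0.6 = 1.3376 m


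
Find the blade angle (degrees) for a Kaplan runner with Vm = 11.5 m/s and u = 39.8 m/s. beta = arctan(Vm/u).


beta = arctan(11.5 / 39.8) = 16.1164 degrees


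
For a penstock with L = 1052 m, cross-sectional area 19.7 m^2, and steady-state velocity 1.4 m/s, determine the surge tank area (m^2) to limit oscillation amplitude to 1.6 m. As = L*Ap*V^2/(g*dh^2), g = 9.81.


As = 1052 * 19.7 * 1.4^2 / (9.81 * 1.6^2) = 1617.4433 m^2


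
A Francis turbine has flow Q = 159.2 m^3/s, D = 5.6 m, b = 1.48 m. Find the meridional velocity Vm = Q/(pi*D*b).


Vm = 159.2 / (pi * 5.6 * 1.48) = 6.1143 m/s


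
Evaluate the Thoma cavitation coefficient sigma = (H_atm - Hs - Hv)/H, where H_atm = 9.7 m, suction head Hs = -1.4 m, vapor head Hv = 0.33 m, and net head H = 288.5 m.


sigma = (9.7 - (-1.4) - 0.33) / 288.5 = 0.0373


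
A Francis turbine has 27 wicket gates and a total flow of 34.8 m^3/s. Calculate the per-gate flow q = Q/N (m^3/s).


q = 34.8 / 27 = 1.2889 m^3/s


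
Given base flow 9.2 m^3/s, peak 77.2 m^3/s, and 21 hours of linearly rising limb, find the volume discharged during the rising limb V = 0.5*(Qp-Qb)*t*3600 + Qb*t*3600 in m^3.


V = 0.5*(77.2 - 9.2)*21*3600 + 9.2*21*3600 = 3.2659e+06 m^3


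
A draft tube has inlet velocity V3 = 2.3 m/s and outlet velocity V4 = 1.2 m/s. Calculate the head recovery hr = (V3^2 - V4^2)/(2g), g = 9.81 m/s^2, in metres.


hr = (2.3^2 - 1.2^2) / (2*9.81) = 0.1962 m


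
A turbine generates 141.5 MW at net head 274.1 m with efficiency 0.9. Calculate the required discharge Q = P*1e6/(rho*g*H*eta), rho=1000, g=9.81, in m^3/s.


Q = 141.5 * 1e6 / (1000 * 9.81 * 274.1 * 0.9) = 58.4704 m^3/s


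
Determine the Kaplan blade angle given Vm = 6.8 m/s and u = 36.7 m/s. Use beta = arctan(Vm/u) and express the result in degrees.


beta = arctan(6.8 / 36.7) = 10.4971 degrees


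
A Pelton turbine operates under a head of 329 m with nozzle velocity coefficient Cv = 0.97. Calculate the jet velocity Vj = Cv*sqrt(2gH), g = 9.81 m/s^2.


Vj = 0.97 * sqrt(2*9.81*329) = 77.9326 m/s


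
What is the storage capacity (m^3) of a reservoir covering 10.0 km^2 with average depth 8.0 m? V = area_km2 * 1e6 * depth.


V = 10.0 * 1e6 * 8.0 = 8.0000e+07 m^3


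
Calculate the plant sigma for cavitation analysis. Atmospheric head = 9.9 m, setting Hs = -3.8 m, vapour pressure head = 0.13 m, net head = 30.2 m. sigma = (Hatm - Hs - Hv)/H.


sigma = (9.9 - (-3.8) - 0.13) / 30.2 = 0.4493


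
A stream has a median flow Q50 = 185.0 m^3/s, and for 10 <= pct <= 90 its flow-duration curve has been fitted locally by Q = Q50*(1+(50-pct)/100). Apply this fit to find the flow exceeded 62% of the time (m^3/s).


Q = 185.0 * (1 + (50 - 62)/100) = 162.8000 m^3/s


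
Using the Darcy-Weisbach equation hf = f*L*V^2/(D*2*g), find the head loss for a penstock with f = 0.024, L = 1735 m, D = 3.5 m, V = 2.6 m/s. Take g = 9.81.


hf = 0.024 * 1735 * 2.6^2 / (3.5 * 2 * 9.81) = 4.0991 m


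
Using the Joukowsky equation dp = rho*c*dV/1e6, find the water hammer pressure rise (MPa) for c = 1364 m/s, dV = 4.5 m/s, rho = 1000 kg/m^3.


dp = 1000 * 1364 * 4.5 / 1e6 = 6.1380 MPa


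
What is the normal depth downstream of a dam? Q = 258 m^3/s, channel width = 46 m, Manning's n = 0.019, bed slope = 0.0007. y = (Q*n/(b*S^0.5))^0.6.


y = (258 * 0.019 / (46 * 0.0007^0.5))^0.6 = 2.3070 m


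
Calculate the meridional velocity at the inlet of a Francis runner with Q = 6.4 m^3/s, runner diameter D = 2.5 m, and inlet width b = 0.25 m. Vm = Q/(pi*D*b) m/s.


Vm = 6.4 / (pi * 2.5 * 0.25) = 3.2595 m/s


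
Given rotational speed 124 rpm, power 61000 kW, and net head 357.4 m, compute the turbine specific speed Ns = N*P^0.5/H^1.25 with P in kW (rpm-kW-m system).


Ns = 124 * 61000^0.5 / 357.4^1.25 = 19.7080


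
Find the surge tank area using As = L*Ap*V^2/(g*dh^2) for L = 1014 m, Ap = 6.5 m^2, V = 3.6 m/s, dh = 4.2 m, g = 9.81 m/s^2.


As = 1014 * 6.5 * 3.6^2 / (9.81 * 4.2^2) = 493.6154 m^2


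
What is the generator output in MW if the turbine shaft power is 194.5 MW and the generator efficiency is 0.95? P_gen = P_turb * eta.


P_gen = 194.5 * 0.95 = 184.7750 MW


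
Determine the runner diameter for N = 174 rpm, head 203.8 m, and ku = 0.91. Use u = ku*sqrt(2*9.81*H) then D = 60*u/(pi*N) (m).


u = 0.91 * sqrt(2*9.81*203.8) = 57.5431 m/s
D = 60 * 57.5431 / (pi * 174) = 6.3160 m


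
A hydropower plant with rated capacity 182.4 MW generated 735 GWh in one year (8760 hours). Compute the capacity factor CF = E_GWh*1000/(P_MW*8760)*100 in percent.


CF = 735 * 1000 / (182.4 * 8760) * 100 = 46.0001 %


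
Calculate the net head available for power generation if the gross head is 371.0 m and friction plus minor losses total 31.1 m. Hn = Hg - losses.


Hn = 371.0 - 31.1 = 339.9000 m


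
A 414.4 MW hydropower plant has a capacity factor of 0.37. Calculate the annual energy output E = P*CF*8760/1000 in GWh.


E = 414.4 * 0.37 * 8760 / 1000 = 1343.1533 GWh


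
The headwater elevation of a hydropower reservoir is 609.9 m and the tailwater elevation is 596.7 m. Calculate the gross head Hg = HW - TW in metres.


Hg = 609.9 - 596.7 = 13.2000 m


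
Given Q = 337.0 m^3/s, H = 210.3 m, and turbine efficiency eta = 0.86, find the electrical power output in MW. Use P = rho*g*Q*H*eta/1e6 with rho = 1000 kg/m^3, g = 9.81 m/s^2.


P = 1000 * 9.81 * 337.0 * 210.3 * 0.86 / 1e6 = 597.9111 MW


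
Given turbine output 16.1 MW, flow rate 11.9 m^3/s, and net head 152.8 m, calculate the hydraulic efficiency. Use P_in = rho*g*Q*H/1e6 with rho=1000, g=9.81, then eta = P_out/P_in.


P_in = 1000 * 9.81 * 11.9 * 152.8 / 1e6 = 17.8377 MW
eta = 16.1 / 17.8377 = 0.9026


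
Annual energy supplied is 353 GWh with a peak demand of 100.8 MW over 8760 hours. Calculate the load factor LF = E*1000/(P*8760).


LF = 353 * 1000 / (100.8 * 8760) = 0.3998


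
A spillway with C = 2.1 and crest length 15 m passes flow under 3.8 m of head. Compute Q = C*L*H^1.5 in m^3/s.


Q = 2.1 * 15 * 3.8^1.5 = 233.3383 m^3/s


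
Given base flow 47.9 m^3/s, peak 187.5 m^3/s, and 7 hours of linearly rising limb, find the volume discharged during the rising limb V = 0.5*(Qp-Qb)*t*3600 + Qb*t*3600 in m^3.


V = 0.5*(187.5 - 47.9)*7*3600 + 47.9*7*3600 = 2.9660e+06 m^3


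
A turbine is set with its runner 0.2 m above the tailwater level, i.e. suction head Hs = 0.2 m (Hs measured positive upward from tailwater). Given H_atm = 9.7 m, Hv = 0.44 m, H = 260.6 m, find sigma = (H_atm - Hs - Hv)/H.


sigma = (9.7 - 0.2 - 0.44) / 260.6 = 0.0348


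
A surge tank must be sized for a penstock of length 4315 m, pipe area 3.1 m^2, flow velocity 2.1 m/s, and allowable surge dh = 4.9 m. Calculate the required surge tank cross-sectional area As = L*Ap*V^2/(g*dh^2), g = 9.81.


As = 4315 * 3.1 * 2.1^2 / (9.81 * 4.9^2) = 250.4494 m^2


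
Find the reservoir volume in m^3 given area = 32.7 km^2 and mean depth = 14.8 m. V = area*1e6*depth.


V = 32.7 * 1e6 * 14.8 = 4.8396e+08 m^3


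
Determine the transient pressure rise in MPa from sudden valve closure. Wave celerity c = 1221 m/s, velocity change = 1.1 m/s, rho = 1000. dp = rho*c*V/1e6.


dp = 1000 * 1221 * 1.1 / 1e6 = 1.3431 MPa


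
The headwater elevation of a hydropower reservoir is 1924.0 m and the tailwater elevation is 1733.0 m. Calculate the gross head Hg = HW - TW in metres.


Hg = 1924.0 - 1733.0 = 191.0000 m


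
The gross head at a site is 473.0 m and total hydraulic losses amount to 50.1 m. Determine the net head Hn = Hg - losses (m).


Hn = 473.0 - 50.1 = 422.9000 m


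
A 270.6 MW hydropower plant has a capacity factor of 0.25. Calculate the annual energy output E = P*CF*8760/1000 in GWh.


E = 270.6 * 0.25 * 8760 / 1000 = 592.6140 GWh


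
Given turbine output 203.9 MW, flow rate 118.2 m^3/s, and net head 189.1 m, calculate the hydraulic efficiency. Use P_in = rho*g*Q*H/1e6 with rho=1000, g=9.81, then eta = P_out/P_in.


P_in = 1000 * 9.81 * 118.2 * 189.1 / 1e6 = 219.2694 MW
eta = 203.9 / 219.2694 = 0.9299


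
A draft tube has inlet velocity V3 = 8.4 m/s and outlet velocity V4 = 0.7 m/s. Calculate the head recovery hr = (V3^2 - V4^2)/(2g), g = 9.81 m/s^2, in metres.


hr = (8.4^2 - 0.7^2) / (2*9.81) = 3.5714 m


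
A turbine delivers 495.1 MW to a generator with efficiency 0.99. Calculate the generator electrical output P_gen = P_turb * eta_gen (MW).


P_gen = 495.1 * 0.99 = 490.1490 MW


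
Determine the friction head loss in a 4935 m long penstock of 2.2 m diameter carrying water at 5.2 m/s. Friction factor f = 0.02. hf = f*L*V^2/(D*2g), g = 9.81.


hf = 0.02 * 4935 * 5.2^2 / (2.2 * 2 * 9.81) = 61.8304 m


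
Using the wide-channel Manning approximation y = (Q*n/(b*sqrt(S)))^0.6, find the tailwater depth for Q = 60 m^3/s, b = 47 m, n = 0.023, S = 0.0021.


y = (60 * 0.023 / (47 * 0.0021^0.5))^0.6 = 0.7656 m


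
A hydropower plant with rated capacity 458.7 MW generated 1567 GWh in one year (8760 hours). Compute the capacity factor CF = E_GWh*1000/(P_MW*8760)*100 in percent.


CF = 1567 * 1000 / (458.7 * 8760) * 100 = 38.9974 %


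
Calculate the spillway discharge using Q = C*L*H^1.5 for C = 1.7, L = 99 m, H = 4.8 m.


Q = 1.7 * 99 * 4.8^1.5 = 1769.8888 m^3/s


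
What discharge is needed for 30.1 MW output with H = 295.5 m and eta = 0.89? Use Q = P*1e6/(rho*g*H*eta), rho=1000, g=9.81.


Q = 30.1 * 1e6 / (1000 * 9.81 * 295.5 * 0.89) = 11.6668 m^3/s


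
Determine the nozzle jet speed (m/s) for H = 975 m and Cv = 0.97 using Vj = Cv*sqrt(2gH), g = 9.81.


Vj = 0.97 * sqrt(2*9.81*975) = 134.1602 m/s


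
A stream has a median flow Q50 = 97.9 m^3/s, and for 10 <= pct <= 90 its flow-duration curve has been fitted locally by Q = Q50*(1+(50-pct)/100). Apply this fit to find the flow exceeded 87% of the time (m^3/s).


Q = 97.9 * (1 + (50 - 87)/100) = 61.6770 m^3/s


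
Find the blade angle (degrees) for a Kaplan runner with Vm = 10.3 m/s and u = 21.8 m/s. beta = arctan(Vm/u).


beta = arctan(10.3 / 21.8) = 25.2897 degrees


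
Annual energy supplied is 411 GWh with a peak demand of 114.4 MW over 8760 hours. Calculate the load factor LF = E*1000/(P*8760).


LF = 411 * 1000 / (114.4 * 8760) = 0.4101


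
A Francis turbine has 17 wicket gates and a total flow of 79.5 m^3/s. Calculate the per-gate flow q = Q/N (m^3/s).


q = 79.5 / 17 = 4.6765 m^3/s


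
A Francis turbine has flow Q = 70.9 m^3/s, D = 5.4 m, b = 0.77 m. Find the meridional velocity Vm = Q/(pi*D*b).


Vm = 70.9 / (pi * 5.4 * 0.77) = 5.4277 m/s


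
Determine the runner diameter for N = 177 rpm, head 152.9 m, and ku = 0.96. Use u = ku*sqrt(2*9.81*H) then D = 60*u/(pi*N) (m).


u = 0.96 * sqrt(2*9.81*152.9) = 52.5805 m/s
D = 60 * 52.5805 / (pi * 177) = 5.6735 m


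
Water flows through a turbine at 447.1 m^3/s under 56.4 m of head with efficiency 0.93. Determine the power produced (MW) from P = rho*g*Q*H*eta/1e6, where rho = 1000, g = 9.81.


P = 1000 * 9.81 * 447.1 * 56.4 * 0.93 / 1e6 = 230.0571 MW


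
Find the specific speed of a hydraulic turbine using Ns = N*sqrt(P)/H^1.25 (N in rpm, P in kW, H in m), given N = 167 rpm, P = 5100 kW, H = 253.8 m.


Ns = 167 * 5100^0.5 / 253.8^1.25 = 11.7730


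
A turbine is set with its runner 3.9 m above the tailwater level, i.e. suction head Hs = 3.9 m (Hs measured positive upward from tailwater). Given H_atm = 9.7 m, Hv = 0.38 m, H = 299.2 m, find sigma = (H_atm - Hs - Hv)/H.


sigma = (9.7 - 3.9 - 0.38) / 299.2 = 0.0181


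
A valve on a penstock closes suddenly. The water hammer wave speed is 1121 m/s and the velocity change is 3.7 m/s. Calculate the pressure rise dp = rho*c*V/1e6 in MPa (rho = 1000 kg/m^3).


dp = 1000 * 1121 * 3.7 / 1e6 = 4.1477 MPa


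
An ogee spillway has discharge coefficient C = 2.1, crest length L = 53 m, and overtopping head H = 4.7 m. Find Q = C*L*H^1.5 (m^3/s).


Q = 2.1 * 53 * 4.7^1.5 = 1134.0755 m^3/s


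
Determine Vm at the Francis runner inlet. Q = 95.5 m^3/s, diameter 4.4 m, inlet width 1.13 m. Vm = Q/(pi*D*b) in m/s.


Vm = 95.5 / (pi * 4.4 * 1.13) = 6.1140 m/s


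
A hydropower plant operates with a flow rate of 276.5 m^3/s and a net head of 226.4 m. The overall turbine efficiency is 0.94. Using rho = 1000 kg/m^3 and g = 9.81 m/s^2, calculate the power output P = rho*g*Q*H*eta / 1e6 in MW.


P = 1000 * 9.81 * 276.5 * 226.4 * 0.94 / 1e6 = 577.2560 MW


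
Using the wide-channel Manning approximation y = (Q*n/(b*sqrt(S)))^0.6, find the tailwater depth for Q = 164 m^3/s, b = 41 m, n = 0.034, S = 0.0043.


y = (164 * 0.034 / (41 * 0.0043^0.5))^0.6 = 1.5491 m


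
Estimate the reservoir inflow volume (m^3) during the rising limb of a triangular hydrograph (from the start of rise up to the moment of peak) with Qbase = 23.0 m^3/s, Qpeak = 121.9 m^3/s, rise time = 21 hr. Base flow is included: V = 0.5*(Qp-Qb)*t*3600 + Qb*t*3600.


V = 0.5*(121.9 - 23.0)*21*3600 + 23.0*21*3600 = 5.4772e+06 m^3


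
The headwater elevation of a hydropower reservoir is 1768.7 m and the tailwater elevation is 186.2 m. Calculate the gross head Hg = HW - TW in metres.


Hg = 1768.7 - 186.2 = 1582.5000 m


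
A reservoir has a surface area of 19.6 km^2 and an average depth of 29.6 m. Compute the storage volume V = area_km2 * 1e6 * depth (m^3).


V = 19.6 * 1e6 * 29.6 = 5.8016e+08 m^3


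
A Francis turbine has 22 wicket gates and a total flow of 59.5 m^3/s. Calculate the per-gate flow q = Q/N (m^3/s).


q = 59.5 / 22 = 2.7045 m^3/s


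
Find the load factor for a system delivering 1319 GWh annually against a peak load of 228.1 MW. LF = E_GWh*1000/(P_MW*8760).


LF = 1319 * 1000 / (228.1 * 8760) = 0.6601


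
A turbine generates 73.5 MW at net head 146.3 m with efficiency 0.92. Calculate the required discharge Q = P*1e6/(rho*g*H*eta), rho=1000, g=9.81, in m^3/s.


Q = 73.5 * 1e6 / (1000 * 9.81 * 146.3 * 0.92) = 55.6655 m^3/s


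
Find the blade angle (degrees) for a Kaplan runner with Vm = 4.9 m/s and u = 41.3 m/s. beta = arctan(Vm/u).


beta = arctan(4.9 / 41.3) = 6.7662 degrees


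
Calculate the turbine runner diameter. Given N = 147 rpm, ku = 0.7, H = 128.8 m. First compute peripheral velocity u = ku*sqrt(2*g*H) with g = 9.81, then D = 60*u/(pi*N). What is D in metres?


u = 0.7 * sqrt(2*9.81*128.8) = 35.1889 m/s
D = 60 * 35.1889 / (pi * 147) = 4.5718 m


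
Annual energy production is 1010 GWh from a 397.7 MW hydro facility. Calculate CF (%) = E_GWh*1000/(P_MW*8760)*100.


CF = 1010 * 1000 / (397.7 * 8760) * 100 = 28.9909 %


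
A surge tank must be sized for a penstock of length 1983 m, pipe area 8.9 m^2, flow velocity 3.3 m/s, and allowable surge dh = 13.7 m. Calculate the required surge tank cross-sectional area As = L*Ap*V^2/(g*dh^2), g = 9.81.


As = 1983 * 8.9 * 3.3^2 / (9.81 * 13.7^2) = 104.3832 m^2


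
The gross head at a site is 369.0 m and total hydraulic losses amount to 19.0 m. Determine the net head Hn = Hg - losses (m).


Hn = 369.0 - 19.0 = 350.0000 m


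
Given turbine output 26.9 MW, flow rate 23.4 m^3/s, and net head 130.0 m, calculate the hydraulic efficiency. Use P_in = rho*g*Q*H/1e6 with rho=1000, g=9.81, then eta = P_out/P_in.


P_in = 1000 * 9.81 * 23.4 * 130.0 / 1e6 = 29.8420 MW
eta = 26.9 / 29.8420 = 0.9014


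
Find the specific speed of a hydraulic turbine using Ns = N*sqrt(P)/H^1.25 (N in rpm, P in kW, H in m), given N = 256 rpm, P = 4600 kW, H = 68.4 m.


Ns = 256 * 4600^0.5 / 68.4^1.25 = 88.2671


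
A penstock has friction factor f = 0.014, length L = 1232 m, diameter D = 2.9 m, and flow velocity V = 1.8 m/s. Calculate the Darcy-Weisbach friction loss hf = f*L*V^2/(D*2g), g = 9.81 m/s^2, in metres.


hf = 0.014 * 1232 * 1.8^2 / (2.9 * 2 * 9.81) = 0.9822 m


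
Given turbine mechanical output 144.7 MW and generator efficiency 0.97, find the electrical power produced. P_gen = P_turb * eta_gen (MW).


P_gen = 144.7 * 0.97 = 140.3590 MW


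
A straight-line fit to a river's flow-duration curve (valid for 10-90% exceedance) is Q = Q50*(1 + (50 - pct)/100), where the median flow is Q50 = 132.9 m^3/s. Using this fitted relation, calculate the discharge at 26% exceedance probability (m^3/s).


Q = 132.9 * (1 + (50 - 26)/100) = 164.7960 m^3/s


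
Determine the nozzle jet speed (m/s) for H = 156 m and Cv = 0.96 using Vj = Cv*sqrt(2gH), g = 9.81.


Vj = 0.96 * sqrt(2*9.81*156) = 53.1108 m/s


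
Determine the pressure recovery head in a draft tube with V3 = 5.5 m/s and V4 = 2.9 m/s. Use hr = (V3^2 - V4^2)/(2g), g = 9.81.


hr = (5.5^2 - 2.9^2) / (2*9.81) = 1.1131 m


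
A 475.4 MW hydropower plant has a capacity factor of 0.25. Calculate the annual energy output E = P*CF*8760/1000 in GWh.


E = 475.4 * 0.25 * 8760 / 1000 = 1041.1260 GWh


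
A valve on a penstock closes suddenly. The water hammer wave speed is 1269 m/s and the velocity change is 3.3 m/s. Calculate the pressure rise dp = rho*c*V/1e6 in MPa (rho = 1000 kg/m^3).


dp = 1000 * 1269 * 3.3 / 1e6 = 4.1877 MPa


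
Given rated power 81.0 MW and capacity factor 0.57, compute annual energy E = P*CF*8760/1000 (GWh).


E = 81.0 * 0.57 * 8760 / 1000 = 404.4492 GWh


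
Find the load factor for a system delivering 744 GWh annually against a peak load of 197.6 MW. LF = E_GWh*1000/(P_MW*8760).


LF = 744 * 1000 / (197.6 * 8760) = 0.4298


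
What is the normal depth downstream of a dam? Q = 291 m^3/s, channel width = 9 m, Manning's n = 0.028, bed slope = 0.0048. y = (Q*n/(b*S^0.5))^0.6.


y = (291 * 0.028 / (9 * 0.0048^0.5))^0.6 = 4.6743 m


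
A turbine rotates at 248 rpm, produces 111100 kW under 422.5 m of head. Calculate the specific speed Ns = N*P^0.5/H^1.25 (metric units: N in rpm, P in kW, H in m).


Ns = 248 * 111100^0.5 / 422.5^1.25 = 43.1544


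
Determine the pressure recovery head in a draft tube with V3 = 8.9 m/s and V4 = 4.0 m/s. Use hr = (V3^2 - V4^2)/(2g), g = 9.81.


hr = (8.9^2 - 4.0^2) / (2*9.81) = 3.2217 m


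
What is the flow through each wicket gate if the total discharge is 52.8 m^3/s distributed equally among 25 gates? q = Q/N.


q = 52.8 / 25 = 2.1120 m^3/s


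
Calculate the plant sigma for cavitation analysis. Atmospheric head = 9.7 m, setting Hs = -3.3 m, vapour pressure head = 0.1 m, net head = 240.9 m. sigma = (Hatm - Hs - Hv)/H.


sigma = (9.7 - (-3.3) - 0.1) / 240.9 = 0.0535


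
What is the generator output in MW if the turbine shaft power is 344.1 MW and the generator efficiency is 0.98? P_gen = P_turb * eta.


P_gen = 344.1 * 0.98 = 337.2180 MW


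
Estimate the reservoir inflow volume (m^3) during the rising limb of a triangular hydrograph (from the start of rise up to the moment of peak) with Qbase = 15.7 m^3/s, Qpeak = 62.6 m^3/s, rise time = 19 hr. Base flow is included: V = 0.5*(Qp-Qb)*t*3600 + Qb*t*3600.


V = 0.5*(62.6 - 15.7)*19*3600 + 15.7*19*3600 = 2.6779e+06 m^3


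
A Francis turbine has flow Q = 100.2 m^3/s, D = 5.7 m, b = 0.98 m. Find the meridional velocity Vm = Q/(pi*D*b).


Vm = 100.2 / (pi * 5.7 * 0.98) = 5.7097 m/s


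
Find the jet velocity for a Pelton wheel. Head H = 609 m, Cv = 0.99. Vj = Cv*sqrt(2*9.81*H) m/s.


Vj = 0.99 * sqrt(2*9.81*609) = 108.2165 m/s


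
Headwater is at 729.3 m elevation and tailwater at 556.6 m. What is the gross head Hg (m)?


Hg = 729.3 - 556.6 = 172.7000 m


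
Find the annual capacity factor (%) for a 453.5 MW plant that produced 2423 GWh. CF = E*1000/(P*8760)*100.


CF = 2423 * 1000 / (453.5 * 8760) * 100 = 60.9919 %


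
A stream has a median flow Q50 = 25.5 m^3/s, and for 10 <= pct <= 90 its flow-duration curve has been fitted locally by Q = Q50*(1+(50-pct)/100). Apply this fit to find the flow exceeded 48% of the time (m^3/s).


Q = 25.5 * (1 + (50 - 48)/100) = 26.0100 m^3/s


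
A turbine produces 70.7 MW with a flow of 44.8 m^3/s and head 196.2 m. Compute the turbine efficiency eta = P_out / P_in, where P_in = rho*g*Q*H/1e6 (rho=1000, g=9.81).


P_in = 1000 * 9.81 * 44.8 * 196.2 / 1e6 = 86.2275 MW
eta = 70.7 / 86.2275 = 0.8199


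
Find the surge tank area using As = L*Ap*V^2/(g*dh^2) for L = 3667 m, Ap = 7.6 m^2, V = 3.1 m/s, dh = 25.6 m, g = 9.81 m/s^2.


As = 3667 * 7.6 * 3.1^2 / (9.81 * 25.6^2) = 41.6581 m^2


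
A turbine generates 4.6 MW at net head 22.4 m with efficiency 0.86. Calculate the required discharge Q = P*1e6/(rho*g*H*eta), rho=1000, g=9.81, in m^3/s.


Q = 4.6 * 1e6 / (1000 * 9.81 * 22.4 * 0.86) = 24.3412 m^3/s


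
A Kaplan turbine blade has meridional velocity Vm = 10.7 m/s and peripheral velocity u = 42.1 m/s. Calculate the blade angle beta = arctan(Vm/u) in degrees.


beta = arctan(10.7 / 42.1) = 14.2602 degrees


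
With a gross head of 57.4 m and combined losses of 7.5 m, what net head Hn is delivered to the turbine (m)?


Hn = 57.4 - 7.5 = 49.9000 m


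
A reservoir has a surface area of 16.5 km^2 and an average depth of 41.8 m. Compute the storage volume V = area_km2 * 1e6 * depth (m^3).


V = 16.5 * 1e6 * 41.8 = 6.8970e+08 m^3


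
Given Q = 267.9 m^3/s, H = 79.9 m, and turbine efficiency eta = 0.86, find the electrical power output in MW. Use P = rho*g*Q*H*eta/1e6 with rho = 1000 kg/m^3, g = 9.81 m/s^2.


P = 1000 * 9.81 * 267.9 * 79.9 * 0.86 / 1e6 = 180.5872 MW


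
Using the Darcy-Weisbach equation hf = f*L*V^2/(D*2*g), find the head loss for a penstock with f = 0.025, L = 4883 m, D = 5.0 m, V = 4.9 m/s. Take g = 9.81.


hf = 0.025 * 4883 * 4.9^2 / (5.0 * 2 * 9.81) = 29.8779 m


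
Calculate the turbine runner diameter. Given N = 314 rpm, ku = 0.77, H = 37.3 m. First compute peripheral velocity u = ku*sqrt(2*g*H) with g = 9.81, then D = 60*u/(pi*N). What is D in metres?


u = 0.77 * sqrt(2*9.81*37.3) = 20.8303 m/s
D = 60 * 20.8303 / (pi * 314) = 1.2670 m


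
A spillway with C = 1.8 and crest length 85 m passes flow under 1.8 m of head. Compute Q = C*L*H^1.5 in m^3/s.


Q = 1.8 * 85 * 1.8^1.5 = 369.4879 m^3/s


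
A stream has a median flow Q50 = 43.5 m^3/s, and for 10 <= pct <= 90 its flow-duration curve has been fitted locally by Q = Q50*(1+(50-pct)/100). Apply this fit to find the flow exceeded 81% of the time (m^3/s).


Q = 43.5 * (1 + (50 - 81)/100) = 30.0150 m^3/s


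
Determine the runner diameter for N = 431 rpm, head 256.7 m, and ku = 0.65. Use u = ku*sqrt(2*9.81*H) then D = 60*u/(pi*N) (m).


u = 0.65 * sqrt(2*9.81*256.7) = 46.1292 m/s
D = 60 * 46.1292 / (pi * 431) = 2.0441 m


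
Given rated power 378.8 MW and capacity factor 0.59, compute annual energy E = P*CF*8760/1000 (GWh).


E = 378.8 * 0.59 * 8760 / 1000 = 1957.7899 GWh


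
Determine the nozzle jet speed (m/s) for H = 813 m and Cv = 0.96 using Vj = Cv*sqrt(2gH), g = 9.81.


Vj = 0.96 * sqrt(2*9.81*813) = 121.2456 m/s


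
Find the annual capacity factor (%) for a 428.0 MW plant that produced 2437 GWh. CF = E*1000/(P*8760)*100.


CF = 2437 * 1000 / (428.0 * 8760) * 100 = 64.9991 %


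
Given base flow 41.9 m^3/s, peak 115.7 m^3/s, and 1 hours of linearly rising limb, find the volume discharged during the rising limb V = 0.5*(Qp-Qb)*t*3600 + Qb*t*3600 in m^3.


V = 0.5*(115.7 - 41.9)*1*3600 + 41.9*1*3600 = 283680.0000 m^3


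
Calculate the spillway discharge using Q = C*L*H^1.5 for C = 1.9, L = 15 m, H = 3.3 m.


Q = 1.9 * 15 * 3.3^1.5 = 170.8503 m^3/s


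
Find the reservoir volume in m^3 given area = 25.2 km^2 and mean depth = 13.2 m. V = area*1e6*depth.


V = 25.2 * 1e6 * 13.2 = 3.3264e+08 m^3


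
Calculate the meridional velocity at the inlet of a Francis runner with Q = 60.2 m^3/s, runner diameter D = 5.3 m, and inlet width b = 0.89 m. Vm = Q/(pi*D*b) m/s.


Vm = 60.2 / (pi * 5.3 * 0.89) = 4.0624 m/s


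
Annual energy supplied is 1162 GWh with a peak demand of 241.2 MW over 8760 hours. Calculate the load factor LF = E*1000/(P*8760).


LF = 1162 * 1000 / (241.2 * 8760) = 0.5500


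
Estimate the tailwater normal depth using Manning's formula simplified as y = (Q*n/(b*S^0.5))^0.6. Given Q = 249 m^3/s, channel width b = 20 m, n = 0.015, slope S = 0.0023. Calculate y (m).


y = (249 * 0.015 / (20 * 0.0023^0.5))^0.6 = 2.2607 m


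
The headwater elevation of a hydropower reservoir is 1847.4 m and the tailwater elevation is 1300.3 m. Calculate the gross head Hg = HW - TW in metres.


Hg = 1847.4 - 1300.3 = 547.1000 m


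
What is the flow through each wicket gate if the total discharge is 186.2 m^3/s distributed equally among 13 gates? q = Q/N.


q = 186.2 / 13 = 14.3231 m^3/s


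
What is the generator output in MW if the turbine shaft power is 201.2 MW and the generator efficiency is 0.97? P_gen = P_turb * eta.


P_gen = 201.2 * 0.97 = 195.1640 MW


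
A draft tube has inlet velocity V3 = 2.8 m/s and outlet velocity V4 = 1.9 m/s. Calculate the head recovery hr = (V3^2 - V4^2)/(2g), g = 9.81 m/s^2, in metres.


hr = (2.8^2 - 1.9^2) / (2*9.81) = 0.2156 m


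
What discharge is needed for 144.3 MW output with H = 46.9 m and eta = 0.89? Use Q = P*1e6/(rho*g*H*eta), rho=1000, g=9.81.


Q = 144.3 * 1e6 / (1000 * 9.81 * 46.9 * 0.89) = 352.3988 m^3/s


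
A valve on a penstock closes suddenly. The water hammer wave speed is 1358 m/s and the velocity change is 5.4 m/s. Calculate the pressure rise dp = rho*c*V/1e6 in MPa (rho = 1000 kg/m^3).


dp = 1000 * 1358 * 5.4 / 1e6 = 7.3332 MPa


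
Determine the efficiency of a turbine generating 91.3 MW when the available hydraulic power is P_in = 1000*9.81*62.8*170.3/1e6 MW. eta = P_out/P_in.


P_in = 1000 * 9.81 * 62.8 * 170.3 / 1e6 = 104.9164 MW
eta = 91.3 / 104.9164 = 0.8702


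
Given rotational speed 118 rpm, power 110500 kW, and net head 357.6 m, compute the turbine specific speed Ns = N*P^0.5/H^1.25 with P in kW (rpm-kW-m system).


Ns = 118 * 110500^0.5 / 357.6^1.25 = 25.2241


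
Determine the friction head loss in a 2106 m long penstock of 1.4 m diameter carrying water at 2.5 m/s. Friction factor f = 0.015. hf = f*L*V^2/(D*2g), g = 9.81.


hf = 0.015 * 2106 * 2.5^2 / (1.4 * 2 * 9.81) = 7.1879 m


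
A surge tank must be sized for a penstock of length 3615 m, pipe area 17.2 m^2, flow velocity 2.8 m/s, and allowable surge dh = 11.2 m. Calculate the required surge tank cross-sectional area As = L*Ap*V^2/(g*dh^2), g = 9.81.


As = 3615 * 17.2 * 2.8^2 / (9.81 * 11.2^2) = 396.1391 m^2


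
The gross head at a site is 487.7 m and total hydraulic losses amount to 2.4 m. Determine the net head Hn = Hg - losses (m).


Hn = 487.7 - 2.4 = 485.3000 m


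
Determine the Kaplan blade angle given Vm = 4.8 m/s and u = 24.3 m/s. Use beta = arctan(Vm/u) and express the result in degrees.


beta = arctan(4.8 / 24.3) = 11.1738 degrees


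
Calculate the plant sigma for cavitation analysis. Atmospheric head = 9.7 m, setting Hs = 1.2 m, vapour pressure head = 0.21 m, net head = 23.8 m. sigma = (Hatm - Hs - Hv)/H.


sigma = (9.7 - 1.2 - 0.21) / 23.8 = 0.3483


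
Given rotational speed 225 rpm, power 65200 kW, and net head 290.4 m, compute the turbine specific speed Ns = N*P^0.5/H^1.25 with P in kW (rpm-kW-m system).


Ns = 225 * 65200^0.5 / 290.4^1.25 = 47.9248


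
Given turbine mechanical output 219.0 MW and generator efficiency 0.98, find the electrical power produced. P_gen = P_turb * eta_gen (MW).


P_gen = 219.0 * 0.98 = 214.6200 MW


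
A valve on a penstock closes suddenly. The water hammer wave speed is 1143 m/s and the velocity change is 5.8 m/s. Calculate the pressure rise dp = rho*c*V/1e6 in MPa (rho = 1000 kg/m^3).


dp = 1000 * 1143 * 5.8 / 1e6 = 6.6294 MPa


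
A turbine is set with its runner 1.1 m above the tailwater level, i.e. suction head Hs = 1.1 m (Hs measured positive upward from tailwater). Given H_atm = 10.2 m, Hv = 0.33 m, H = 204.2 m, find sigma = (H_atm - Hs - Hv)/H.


sigma = (10.2 - 1.1 - 0.33) / 204.2 = 0.0429


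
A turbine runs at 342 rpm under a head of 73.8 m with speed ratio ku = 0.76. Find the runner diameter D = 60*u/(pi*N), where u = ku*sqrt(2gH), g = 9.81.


u = 0.76 * sqrt(2*9.81*73.8) = 28.9195 m/s
D = 60 * 28.9195 / (pi * 342) = 1.6150 m


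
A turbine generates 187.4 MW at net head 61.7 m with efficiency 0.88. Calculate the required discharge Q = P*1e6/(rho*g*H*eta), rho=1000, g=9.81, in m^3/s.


Q = 187.4 * 1e6 / (1000 * 9.81 * 61.7 * 0.88) = 351.8299 m^3/s


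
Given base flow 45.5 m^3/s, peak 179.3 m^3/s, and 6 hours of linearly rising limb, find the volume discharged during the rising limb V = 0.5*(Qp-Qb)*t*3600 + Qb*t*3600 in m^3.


V = 0.5*(179.3 - 45.5)*6*3600 + 45.5*6*3600 = 2.4278e+06 m^3


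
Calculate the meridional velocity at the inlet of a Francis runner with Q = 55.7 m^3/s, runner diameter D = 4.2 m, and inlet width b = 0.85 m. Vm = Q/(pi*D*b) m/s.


Vm = 55.7 / (pi * 4.2 * 0.85) = 4.9663 m/s


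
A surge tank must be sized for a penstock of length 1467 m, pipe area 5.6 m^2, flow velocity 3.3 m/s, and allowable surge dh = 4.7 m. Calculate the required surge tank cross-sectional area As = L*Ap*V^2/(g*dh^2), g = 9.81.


As = 1467 * 5.6 * 3.3^2 / (9.81 * 4.7^2) = 412.8396 m^2


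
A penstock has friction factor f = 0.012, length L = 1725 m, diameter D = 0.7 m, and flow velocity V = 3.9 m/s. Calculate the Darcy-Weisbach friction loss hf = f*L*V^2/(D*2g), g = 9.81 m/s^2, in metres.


hf = 0.012 * 1725 * 3.9^2 / (0.7 * 2 * 9.81) = 22.9246 m


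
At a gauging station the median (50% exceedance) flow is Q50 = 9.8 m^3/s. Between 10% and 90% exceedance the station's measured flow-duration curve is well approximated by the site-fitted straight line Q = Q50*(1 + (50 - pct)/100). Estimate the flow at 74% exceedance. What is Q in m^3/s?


Q = 9.8 * (1 + (50 - 74)/100) = 7.4480 m^3/s


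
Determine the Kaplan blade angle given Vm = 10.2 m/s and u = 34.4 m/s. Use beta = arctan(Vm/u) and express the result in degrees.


beta = arctan(10.2 / 34.4) = 16.5157 degrees


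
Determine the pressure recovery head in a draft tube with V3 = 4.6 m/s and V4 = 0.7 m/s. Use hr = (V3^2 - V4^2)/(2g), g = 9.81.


hr = (4.6^2 - 0.7^2) / (2*9.81) = 1.0535 m


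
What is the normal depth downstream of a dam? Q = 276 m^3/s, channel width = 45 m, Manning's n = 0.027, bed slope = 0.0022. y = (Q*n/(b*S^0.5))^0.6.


y = (276 * 0.027 / (45 * 0.0022^0.5))^0.6 = 2.1316 m


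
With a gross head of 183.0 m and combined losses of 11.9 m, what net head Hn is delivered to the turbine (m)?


Hn = 183.0 - 11.9 = 171.1000 m


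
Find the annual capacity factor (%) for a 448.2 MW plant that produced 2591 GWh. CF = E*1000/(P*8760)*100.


CF = 2591 * 1000 / (448.2 * 8760) * 100 = 65.9920 %


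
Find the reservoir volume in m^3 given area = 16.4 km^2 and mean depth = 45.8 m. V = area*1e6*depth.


V = 16.4 * 1e6 * 45.8 = 7.5112e+08 m^3


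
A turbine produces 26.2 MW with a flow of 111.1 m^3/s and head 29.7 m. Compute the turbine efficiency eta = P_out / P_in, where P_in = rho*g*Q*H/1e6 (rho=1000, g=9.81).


P_in = 1000 * 9.81 * 111.1 * 29.7 / 1e6 = 32.3698 MW
eta = 26.2 / 32.3698 = 0.8094


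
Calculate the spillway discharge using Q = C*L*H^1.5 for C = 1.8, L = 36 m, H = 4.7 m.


Q = 1.8 * 36 * 4.7^1.5 = 660.2703 m^3/s


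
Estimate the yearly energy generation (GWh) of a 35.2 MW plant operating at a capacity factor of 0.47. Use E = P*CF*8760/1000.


E = 35.2 * 0.47 * 8760 / 1000 = 144.9254 GWh


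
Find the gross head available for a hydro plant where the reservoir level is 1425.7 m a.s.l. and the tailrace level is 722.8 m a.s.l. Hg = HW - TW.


Hg = 1425.7 - 722.8 = 702.9000 m


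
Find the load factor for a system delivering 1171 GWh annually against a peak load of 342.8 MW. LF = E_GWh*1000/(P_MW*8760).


LF = 1171 * 1000 / (342.8 * 8760) = 0.3900


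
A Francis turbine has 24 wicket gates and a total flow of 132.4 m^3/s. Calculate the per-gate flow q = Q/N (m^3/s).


q = 132.4 / 24 = 5.5167 m^3/s


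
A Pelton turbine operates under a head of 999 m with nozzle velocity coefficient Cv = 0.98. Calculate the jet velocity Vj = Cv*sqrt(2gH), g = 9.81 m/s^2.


Vj = 0.98 * sqrt(2*9.81*999) = 137.2013 m/s


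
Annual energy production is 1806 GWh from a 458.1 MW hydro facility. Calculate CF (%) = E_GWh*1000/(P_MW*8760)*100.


CF = 1806 * 1000 / (458.1 * 8760) * 100 = 45.0042 %


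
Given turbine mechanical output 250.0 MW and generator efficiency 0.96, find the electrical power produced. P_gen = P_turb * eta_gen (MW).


P_gen = 250.0 * 0.96 = 240.0000 MW


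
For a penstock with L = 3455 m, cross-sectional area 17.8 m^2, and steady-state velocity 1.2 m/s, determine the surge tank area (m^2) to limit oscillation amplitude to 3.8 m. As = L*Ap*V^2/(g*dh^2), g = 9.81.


As = 3455 * 17.8 * 1.2^2 / (9.81 * 3.8^2) = 625.1646 m^2


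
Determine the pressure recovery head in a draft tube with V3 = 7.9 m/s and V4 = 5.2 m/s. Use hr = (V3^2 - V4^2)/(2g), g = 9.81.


hr = (7.9^2 - 5.2^2) / (2*9.81) = 1.8028 m


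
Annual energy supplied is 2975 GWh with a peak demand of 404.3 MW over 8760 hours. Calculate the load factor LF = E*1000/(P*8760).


LF = 2975 * 1000 / (404.3 * 8760) = 0.8400


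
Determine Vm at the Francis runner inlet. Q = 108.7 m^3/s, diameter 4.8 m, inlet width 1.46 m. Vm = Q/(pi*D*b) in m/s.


Vm = 108.7 / (pi * 4.8 * 1.46) = 4.9373 m/s


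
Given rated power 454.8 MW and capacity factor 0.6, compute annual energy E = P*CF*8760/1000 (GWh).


E = 454.8 * 0.6 * 8760 / 1000 = 2390.4288 GWh


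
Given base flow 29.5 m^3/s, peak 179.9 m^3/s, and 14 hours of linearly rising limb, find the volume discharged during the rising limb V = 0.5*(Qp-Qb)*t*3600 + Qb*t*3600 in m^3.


V = 0.5*(179.9 - 29.5)*14*3600 + 29.5*14*3600 = 5.2769e+06 m^3


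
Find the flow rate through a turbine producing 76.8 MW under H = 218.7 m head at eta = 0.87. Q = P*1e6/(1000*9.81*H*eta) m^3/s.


Q = 76.8 * 1e6 / (1000 * 9.81 * 218.7 * 0.87) = 41.1457 m^3/s


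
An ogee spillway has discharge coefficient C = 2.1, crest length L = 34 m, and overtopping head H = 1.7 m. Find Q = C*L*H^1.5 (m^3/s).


Q = 2.1 * 34 * 1.7^1.5 = 158.2602 m^3/s


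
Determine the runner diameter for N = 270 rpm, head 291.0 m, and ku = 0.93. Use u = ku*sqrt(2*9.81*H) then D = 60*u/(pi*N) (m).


u = 0.93 * sqrt(2*9.81*291.0) = 70.2715 m/s
D = 60 * 70.2715 / (pi * 270) = 4.9707 m
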